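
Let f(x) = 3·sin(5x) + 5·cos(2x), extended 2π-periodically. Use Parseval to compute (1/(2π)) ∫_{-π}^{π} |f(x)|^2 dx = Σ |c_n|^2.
Σ |c_n|^2 = 17

Expand |f|^2 and use orthogonality of {sin(nx), cos(mx)} on [-π, π]:
  ∫_{-π}^{π} sin(nx)^2 dx = π, ∫ cos(mx)^2 dx = π, and cross terms integrate to 0.
So ∫_{-π}^{π} f(x)^2 dx = 3^2 · π + 5^2 · π = (9 + 25)π.
Divide by 2π: (9 + 25)/2 = 17.
By Parseval, this equals Σ |c_n|^2.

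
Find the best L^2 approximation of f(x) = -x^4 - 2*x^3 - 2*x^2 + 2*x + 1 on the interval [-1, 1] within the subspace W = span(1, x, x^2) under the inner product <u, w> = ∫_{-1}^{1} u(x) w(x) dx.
g(x) = -20*x^2/7 + 4*x/5 + 38/35

The best approximation g ∈ W is the orthogonal projection of f onto W. Writing g = a_0 + a_1 x + a_2 x^2, the coefficients solve the normal equations G · a = b where
  G_{ij} = <φ_i, φ_j> and b_i = <f, φ_i>, with φ_0 = 1, φ_1 = x, φ_2 = x^2.
G =
  [2, 0, 2/3]
  [0, 2/3, 0]
  [2/3, 0, 2/5],
b = (4/15, 8/15, -44/105).
Solving gives a_0 = 38/35, a_1 = 4/5, a_2 = -20/7, so
  g(x) = -20*x^2/7 + 4*x/5 + 38/35.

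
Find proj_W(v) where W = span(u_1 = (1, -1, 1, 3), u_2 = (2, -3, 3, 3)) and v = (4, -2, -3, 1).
proj_W(v) = (38/83, -32/83, 32/83, 132/83)

Set up U = [u_1 | ... | u_2] ∈ R^(4×2). The projector onto W = col(U) is P = U (U^T U)^(-1) U^T.
Compute U^T U =
  [12, 17]
  [17, 31],
and U^T v = (6, 8).
Solve U^T U · c = U^T v for the coefficients: c = (50/83, -6/83). The projection is proj_W(v) = U c.
Check: (v - proj_W(v)) · u_1 = 0  (should be 0).
Check: (v - proj_W(v)) · u_2 = 0  (should be 0).
Result: proj_W(v) = (38/83, -32/83, 32/83, 132/83).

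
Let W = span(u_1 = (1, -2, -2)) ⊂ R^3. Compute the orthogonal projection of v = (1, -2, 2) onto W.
proj_W(v) = (1/9, -2/9, -2/9)

Set up U = [u_1 | ... | u_1] ∈ R^(3×1). The projector onto W = col(U) is P = U (U^T U)^(-1) U^T.
Compute U^T U =
  [9],
and U^T v = (1).
Solve U^T U · c = U^T v for the coefficients: c = (1/9). The projection is proj_W(v) = U c.
Check: (v - proj_W(v)) · u_1 = 0  (should be 0).
Result: proj_W(v) = (1/9, -2/9, -2/9).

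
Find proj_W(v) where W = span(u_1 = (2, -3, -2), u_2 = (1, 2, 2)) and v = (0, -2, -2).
proj_W(v) = (-4/89, -190/89, -164/89)

Set up U = [u_1 | ... | u_2] ∈ R^(3×2). The projector onto W = col(U) is P = U (U^T U)^(-1) U^T.
Compute U^T U =
  [17, -8]
  [-8, 9],
and U^T v = (10, -8).
Solve U^T U · c = U^T v for the coefficients: c = (26/89, -56/89). The projection is proj_W(v) = U c.
Check: (v - proj_W(v)) · u_1 = 0  (should be 0).
Check: (v - proj_W(v)) · u_2 = 0  (should be 0).
Result: proj_W(v) = (-4/89, -190/89, -164/89).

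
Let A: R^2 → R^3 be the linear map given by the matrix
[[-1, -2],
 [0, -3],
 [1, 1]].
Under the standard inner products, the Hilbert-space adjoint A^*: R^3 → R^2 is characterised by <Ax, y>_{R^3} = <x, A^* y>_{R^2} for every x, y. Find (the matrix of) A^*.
A^* = A^T =
[[-1, 0, 1],
 [-2, -3, 1]]

For real matrices with standard dot products, the defining identity <Ax, y> = <x, A^* y> gives (Ax)^T y = x^T (A^*) y, i.e. x^T A^T y = x^T (A^*) y. Since this holds for all x, y, we must have A^* = A^T. Therefore
A^* =
[[-1, 0, 1],
 [-2, -3, 1]].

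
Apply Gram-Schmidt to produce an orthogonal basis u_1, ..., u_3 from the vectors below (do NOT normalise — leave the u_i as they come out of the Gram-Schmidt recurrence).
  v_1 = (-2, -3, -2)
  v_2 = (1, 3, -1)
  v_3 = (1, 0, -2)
Orthogonal basis:
  u_1 = (-2, -3, -2)
  u_2 = (-1/17, 24/17, -35/17)
  u_3 = (135/106, -30/53, -45/106)

Apply the Gram-Schmidt recurrence
  u_1 = v_1
  u_i = v_i − Σ_{j<i} ((v_i · u_j) / (u_j · u_j)) · u_j.

Step by step this gives:
  u_1 = (-2, -3, -2)
  u_2 = (-1/17, 24/17, -35/17)
  u_3 = (135/106, -30/53, -45/106)

Orthogonality check:
  u_2 · u_1 = 0 (should be 0)
  u_3 · u_1 = 0 (should be 0)
  u_3 · u_2 = 0 (should be 0)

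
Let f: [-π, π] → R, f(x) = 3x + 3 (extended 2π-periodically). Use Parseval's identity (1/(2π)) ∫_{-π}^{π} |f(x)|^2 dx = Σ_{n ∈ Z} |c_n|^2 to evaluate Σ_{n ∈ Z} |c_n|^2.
Σ |c_n|^2 = 3π^2 + 9

Expand and integrate term by term over [-π, π]:
  ∫ (3x)^2 dx = 9·(2π^3/3); ∫ 2·3·(3)·x dx = 0 (odd integrand); ∫ 3^2 dx = 9·2π.
So (1/(2π)) ∫_{-π}^{π} (3x + 3)^2 dx = 9π^2/3 + 9 = 3π^2 + 9.
Parseval ⇒ Σ |c_n|^2 = 3π^2 + 9.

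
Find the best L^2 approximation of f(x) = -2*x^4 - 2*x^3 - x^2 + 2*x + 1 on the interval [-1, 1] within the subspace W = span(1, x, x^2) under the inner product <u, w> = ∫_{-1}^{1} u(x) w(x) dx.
g(x) = -19*x^2/7 + 4*x/5 + 41/35

The best approximation g ∈ W is the orthogonal projection of f onto W. Writing g = a_0 + a_1 x + a_2 x^2, the coefficients solve the normal equations G · a = b where
  G_{ij} = <φ_i, φ_j> and b_i = <f, φ_i>, with φ_0 = 1, φ_1 = x, φ_2 = x^2.
G =
  [2, 0, 2/3]
  [0, 2/3, 0]
  [2/3, 0, 2/5],
b = (8/15, 8/15, -32/105).
Solving gives a_0 = 41/35, a_1 = 4/5, a_2 = -19/7, so
  g(x) = -19*x^2/7 + 4*x/5 + 41/35.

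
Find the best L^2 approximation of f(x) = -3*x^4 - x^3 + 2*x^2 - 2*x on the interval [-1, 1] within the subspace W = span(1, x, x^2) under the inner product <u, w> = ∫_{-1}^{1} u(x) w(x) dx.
g(x) = -4*x^2/7 - 13*x/5 + 9/35

The best approximation g ∈ W is the orthogonal projection of f onto W. Writing g = a_0 + a_1 x + a_2 x^2, the coefficients solve the normal equations G · a = b where
  G_{ij} = <φ_i, φ_j> and b_i = <f, φ_i>, with φ_0 = 1, φ_1 = x, φ_2 = x^2.
G =
  [2, 0, 2/3]
  [0, 2/3, 0]
  [2/3, 0, 2/5],
b = (2/15, -26/15, -2/35).
Solving gives a_0 = 9/35, a_1 = -13/5, a_2 = -4/7, so
  g(x) = -4*x^2/7 - 13*x/5 + 9/35.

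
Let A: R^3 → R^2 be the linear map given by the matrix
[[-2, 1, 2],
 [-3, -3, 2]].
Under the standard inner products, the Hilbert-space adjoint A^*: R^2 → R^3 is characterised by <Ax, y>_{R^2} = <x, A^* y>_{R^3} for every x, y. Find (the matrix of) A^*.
A^* = A^T =
[[-2, -3],
 [1, -3],
 [2, 2]]

For real matrices with standard dot products, the defining identity <Ax, y> = <x, A^* y> gives (Ax)^T y = x^T (A^*) y, i.e. x^T A^T y = x^T (A^*) y. Since this holds for all x, y, we must have A^* = A^T. Therefore
A^* =
[[-2, -3],
 [1, -3],
 [2, 2]].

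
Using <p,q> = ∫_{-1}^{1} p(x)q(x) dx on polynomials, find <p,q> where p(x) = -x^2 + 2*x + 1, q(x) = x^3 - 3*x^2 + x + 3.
<p,q> = 16/3

Expand the product: p(x)·q(x) = -x^5 + 5*x^4 - 6*x^3 - 4*x^2 + 7*x + 3.
∫_{-1}^{1} of each monomial x^k gives [2/(k+1) if k even, 0 if k odd]. Integrating term-by-term (or equivalently evaluating the antiderivative F(x) = -x^6/6 + x^5 - 3*x^4/2 - 4*x^3/3 + 7*x^2/2 + 3*x at the endpoints):
  F(1) − F(−1) = 9/2 − (-5/6) = 16/3.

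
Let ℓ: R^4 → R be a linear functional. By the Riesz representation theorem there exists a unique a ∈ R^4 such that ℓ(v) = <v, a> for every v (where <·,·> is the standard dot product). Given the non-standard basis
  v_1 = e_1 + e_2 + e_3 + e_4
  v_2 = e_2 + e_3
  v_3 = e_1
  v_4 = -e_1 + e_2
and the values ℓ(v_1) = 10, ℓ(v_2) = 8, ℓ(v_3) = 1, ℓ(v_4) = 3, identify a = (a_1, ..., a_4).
a = (1, 4, 4, 1)

Write a = (a_1, ..., a_4) in the standard basis. For each basis vector v_i, ℓ(v_i) = <v_i, a> is a linear equation in the a_j's. Collect the n equations into a matrix system V a = ℓ, where row i of V is v_i (expressed in the standard basis). Since V is invertible (lower-triangular with 1s on the diagonal, up to permutation), solve by back-substitution:
  V =
[[1, 1, 1, 1],
 [0, 1, 1, 0],
 [1, 0, 0, 0],
 [-1, 1, 0, 0]]
  V a = (10, 8, 1, 3)
Solving gives a = (1, 4, 4, 1).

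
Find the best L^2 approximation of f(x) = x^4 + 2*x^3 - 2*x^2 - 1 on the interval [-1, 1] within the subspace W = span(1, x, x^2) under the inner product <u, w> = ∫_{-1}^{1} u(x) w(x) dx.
g(x) = -8*x^2/7 + 6*x/5 - 38/35

The best approximation g ∈ W is the orthogonal projection of f onto W. Writing g = a_0 + a_1 x + a_2 x^2, the coefficients solve the normal equations G · a = b where
  G_{ij} = <φ_i, φ_j> and b_i = <f, φ_i>, with φ_0 = 1, φ_1 = x, φ_2 = x^2.
G =
  [2, 0, 2/3]
  [0, 2/3, 0]
  [2/3, 0, 2/5],
b = (-44/15, 4/5, -124/105).
Solving gives a_0 = -38/35, a_1 = 6/5, a_2 = -8/7, so
  g(x) = -8*x^2/7 + 6*x/5 - 38/35.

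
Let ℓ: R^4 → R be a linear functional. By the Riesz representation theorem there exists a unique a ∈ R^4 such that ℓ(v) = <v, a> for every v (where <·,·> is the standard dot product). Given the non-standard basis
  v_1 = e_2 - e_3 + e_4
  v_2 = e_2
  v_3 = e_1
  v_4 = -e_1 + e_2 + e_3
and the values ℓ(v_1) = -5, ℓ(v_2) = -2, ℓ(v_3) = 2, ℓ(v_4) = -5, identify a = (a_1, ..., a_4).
a = (2, -2, -1, -4)

Write a = (a_1, ..., a_4) in the standard basis. For each basis vector v_i, ℓ(v_i) = <v_i, a> is a linear equation in the a_j's. Collect the n equations into a matrix system V a = ℓ, where row i of V is v_i (expressed in the standard basis). Since V is invertible (lower-triangular with 1s on the diagonal, up to permutation), solve by back-substitution:
  V =
[[0, 1, -1, 1],
 [0, 1, 0, 0],
 [1, 0, 0, 0],
 [-1, 1, 1, 0]]
  V a = (-5, -2, 2, -5)
Solving gives a = (2, -2, -1, -4).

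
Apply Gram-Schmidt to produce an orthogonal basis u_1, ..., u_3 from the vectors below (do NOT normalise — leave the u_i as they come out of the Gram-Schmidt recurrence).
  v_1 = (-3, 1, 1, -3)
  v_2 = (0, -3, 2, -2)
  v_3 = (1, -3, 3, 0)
Orthogonal basis:
  u_1 = (-3, 1, 1, -3)
  u_2 = (3/4, -13/4, 7/4, -5/4)
  u_3 = (-1/5, 2/5, 7/5, 4/5)

Apply the Gram-Schmidt recurrence
  u_1 = v_1
  u_i = v_i − Σ_{j<i} ((v_i · u_j) / (u_j · u_j)) · u_j.

Step by step this gives:
  u_1 = (-3, 1, 1, -3)
  u_2 = (3/4, -13/4, 7/4, -5/4)
  u_3 = (-1/5, 2/5, 7/5, 4/5)

Orthogonality check:
  u_2 · u_1 = 0 (should be 0)
  u_3 · u_1 = 0 (should be 0)
  u_3 · u_2 = 0 (should be 0)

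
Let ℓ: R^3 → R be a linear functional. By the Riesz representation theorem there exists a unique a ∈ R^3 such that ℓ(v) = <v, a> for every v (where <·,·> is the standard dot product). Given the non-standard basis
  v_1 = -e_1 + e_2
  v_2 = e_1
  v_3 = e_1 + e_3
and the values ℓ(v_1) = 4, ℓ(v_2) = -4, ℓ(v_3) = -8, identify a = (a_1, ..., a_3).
a = (-4, 0, -4)

Write a = (a_1, ..., a_3) in the standard basis. For each basis vector v_i, ℓ(v_i) = <v_i, a> is a linear equation in the a_j's. Collect the n equations into a matrix system V a = ℓ, where row i of V is v_i (expressed in the standard basis). Since V is invertible (lower-triangular with 1s on the diagonal, up to permutation), solve by back-substitution:
  V =
[[-1, 1, 0],
 [1, 0, 0],
 [1, 0, 1]]
  V a = (4, -4, -8)
Solving gives a = (-4, 0, -4).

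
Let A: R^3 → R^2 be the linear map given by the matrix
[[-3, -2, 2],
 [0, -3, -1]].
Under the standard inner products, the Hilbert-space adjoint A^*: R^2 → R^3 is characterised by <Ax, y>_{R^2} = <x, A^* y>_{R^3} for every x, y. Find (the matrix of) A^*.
A^* = A^T =
[[-3, 0],
 [-2, -3],
 [2, -1]]

For real matrices with standard dot products, the defining identity <Ax, y> = <x, A^* y> gives (Ax)^T y = x^T (A^*) y, i.e. x^T A^T y = x^T (A^*) y. Since this holds for all x, y, we must have A^* = A^T. Therefore
A^* =
[[-3, 0],
 [-2, -3],
 [2, -1]].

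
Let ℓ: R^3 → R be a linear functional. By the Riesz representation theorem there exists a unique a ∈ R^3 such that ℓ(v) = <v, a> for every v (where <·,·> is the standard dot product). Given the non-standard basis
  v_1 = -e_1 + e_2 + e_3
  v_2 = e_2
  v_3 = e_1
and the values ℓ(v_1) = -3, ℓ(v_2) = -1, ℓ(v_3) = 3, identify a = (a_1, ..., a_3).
a = (3, -1, 1)

Write a = (a_1, ..., a_3) in the standard basis. For each basis vector v_i, ℓ(v_i) = <v_i, a> is a linear equation in the a_j's. Collect the n equations into a matrix system V a = ℓ, where row i of V is v_i (expressed in the standard basis). Since V is invertible (lower-triangular with 1s on the diagonal, up to permutation), solve by back-substitution:
  V =
[[-1, 1, 1],
 [0, 1, 0],
 [1, 0, 0]]
  V a = (-3, -1, 3)
Solving gives a = (3, -1, 1).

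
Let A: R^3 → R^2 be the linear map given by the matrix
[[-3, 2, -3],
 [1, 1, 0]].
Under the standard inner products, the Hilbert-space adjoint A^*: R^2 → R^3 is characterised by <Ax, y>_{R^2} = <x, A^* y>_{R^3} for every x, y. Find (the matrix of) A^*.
A^* = A^T =
[[-3, 1],
 [2, 1],
 [-3, 0]]

For real matrices with standard dot products, the defining identity <Ax, y> = <x, A^* y> gives (Ax)^T y = x^T (A^*) y, i.e. x^T A^T y = x^T (A^*) y. Since this holds for all x, y, we must have A^* = A^T. Therefore
A^* =
[[-3, 1],
 [2, 1],
 [-3, 0]].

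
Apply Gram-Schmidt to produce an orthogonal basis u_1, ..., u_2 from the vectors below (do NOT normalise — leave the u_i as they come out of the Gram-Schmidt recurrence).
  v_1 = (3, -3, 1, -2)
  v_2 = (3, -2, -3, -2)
Orthogonal basis:
  u_1 = (3, -3, 1, -2)
  u_2 = (21/23, 2/23, -85/23, -14/23)

Apply the Gram-Schmidt recurrence
  u_1 = v_1
  u_i = v_i − Σ_{j<i} ((v_i · u_j) / (u_j · u_j)) · u_j.

Step by step this gives:
  u_1 = (3, -3, 1, -2)
  u_2 = (21/23, 2/23, -85/23, -14/23)

Orthogonality check:
  u_2 · u_1 = 0 (should be 0)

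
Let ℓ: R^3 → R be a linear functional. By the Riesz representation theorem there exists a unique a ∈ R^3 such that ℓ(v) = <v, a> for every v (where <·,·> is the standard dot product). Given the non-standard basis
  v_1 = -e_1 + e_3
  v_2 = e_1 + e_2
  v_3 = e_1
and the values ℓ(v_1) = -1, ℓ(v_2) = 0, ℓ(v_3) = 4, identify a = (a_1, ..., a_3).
a = (4, -4, 3)

Write a = (a_1, ..., a_3) in the standard basis. For each basis vector v_i, ℓ(v_i) = <v_i, a> is a linear equation in the a_j's. Collect the n equations into a matrix system V a = ℓ, where row i of V is v_i (expressed in the standard basis). Since V is invertible (lower-triangular with 1s on the diagonal, up to permutation), solve by back-substitution:
  V =
[[-1, 0, 1],
 [1, 1, 0],
 [1, 0, 0]]
  V a = (-1, 0, 4)
Solving gives a = (4, -4, 3).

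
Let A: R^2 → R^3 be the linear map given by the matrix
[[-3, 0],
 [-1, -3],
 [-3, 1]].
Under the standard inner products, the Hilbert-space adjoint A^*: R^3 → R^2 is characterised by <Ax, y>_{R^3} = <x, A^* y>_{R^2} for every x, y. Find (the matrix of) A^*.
A^* = A^T =
[[-3, -1, -3],
 [0, -3, 1]]

For real matrices with standard dot products, the defining identity <Ax, y> = <x, A^* y> gives (Ax)^T y = x^T (A^*) y, i.e. x^T A^T y = x^T (A^*) y. Since this holds for all x, y, we must have A^* = A^T. Therefore
A^* =
[[-3, -1, -3],
 [0, -3, 1]].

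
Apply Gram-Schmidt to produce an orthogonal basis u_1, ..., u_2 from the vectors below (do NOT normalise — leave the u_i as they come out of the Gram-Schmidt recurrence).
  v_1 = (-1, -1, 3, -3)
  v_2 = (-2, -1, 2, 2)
Orthogonal basis:
  u_1 = (-1, -1, 3, -3)
  u_2 = (-37/20, -17/20, 31/20, 49/20)

Apply the Gram-Schmidt recurrence
  u_1 = v_1
  u_i = v_i − Σ_{j<i} ((v_i · u_j) / (u_j · u_j)) · u_j.

Step by step this gives:
  u_1 = (-1, -1, 3, -3)
  u_2 = (-37/20, -17/20, 31/20, 49/20)

Orthogonality check:
  u_2 · u_1 = 0 (should be 0)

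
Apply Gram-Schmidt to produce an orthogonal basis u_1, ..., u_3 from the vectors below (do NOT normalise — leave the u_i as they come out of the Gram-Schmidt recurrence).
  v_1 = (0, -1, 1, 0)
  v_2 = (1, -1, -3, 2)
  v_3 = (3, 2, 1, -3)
Orthogonal basis:
  u_1 = (0, -1, 1, 0)
  u_2 = (1, -2, -2, 2)
  u_3 = (48/13, 3/26, 3/26, -21/13)

Apply the Gram-Schmidt recurrence
  u_1 = v_1
  u_i = v_i − Σ_{j<i} ((v_i · u_j) / (u_j · u_j)) · u_j.

Step by step this gives:
  u_1 = (0, -1, 1, 0)
  u_2 = (1, -2, -2, 2)
  u_3 = (48/13, 3/26, 3/26, -21/13)

Orthogonality check:
  u_2 · u_1 = 0 (should be 0)
  u_3 · u_1 = 0 (should be 0)
  u_3 · u_2 = 0 (should be 0)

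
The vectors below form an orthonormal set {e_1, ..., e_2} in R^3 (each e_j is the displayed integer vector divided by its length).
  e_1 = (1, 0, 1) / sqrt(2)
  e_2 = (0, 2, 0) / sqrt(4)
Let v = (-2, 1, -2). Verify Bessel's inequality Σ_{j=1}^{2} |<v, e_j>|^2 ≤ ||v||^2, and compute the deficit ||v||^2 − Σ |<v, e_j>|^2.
Σ |<v, e_j>|^2 = 9; ||v||^2 = 9; deficit = 0

Write each e_j = u_j / sqrt(<u_j, u_j>) where u_j is the displayed integer vector. Then <v, e_j> = <v, u_j> / sqrt(<u_j, u_j>), so |<v, e_j>|^2 = <v, u_j>^2 / <u_j, u_j>.
Coefficients: <v, e_1> = -4/sqrt(2), <v, e_2> = 2/sqrt(4).
Square and sum: Σ |<v, e_j>|^2 = 9.
Compute ||v||^2 = v·v = 9.
Deficit = 9 − 9 = 0 ≥ 0, confirming Bessel's inequality. (The deficit equals ||v − Σ <v,e_j> e_j||^2, the squared distance from v to span{e_j}.)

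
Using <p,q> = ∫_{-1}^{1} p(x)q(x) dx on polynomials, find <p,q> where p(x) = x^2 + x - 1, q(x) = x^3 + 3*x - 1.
<p,q> = 56/15

Expand the product: p(x)·q(x) = x^5 + x^4 + 2*x^3 + 2*x^2 - 4*x + 1.
∫_{-1}^{1} of each monomial x^k gives [2/(k+1) if k even, 0 if k odd]. Integrating term-by-term (or equivalently evaluating the antiderivative F(x) = x^6/6 + x^5/5 + x^4/2 + 2*x^3/3 - 2*x^2 + x at the endpoints):
  F(1) − F(−1) = 8/15 − (-16/5) = 56/15.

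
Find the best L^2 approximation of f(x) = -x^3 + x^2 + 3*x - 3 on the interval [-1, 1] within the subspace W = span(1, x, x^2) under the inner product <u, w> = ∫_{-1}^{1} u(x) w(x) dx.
g(x) = x^2 + 12*x/5 - 3

The best approximation g ∈ W is the orthogonal projection of f onto W. Writing g = a_0 + a_1 x + a_2 x^2, the coefficients solve the normal equations G · a = b where
  G_{ij} = <φ_i, φ_j> and b_i = <f, φ_i>, with φ_0 = 1, φ_1 = x, φ_2 = x^2.
G =
  [2, 0, 2/3]
  [0, 2/3, 0]
  [2/3, 0, 2/5],
b = (-16/3, 8/5, -8/5).
Solving gives a_0 = -3, a_1 = 12/5, a_2 = 1, so
  g(x) = x^2 + 12*x/5 - 3.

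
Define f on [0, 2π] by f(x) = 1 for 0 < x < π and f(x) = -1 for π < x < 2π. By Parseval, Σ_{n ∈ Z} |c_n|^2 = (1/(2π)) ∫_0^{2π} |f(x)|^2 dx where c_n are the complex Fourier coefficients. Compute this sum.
Σ |c_n|^2 = 1

Parseval equates the L^2 energy of f (normalised by 1/(2π)) with the ℓ^2 sum of its Fourier coefficients: (1/(2π)) ∫_0^{2π} |f|^2 = Σ |c_n|^2.
Compute the left side: (1/(2π)) [∫_0^π 1^2 dx + ∫_π^{2π} (-1)^2 dx] = (1/(2π)) · (1π + 1π) = (1 + 1)/2 = 1.
So Σ_{n ∈ Z} |c_n|^2 = 1.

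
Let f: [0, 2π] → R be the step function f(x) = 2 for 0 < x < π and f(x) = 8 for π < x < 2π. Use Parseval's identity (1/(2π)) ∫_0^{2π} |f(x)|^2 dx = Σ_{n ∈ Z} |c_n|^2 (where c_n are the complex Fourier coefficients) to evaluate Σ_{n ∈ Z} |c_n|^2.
Σ |c_n|^2 = 34

Parseval equates the L^2 energy of f (normalised by 1/(2π)) with the ℓ^2 sum of its Fourier coefficients: (1/(2π)) ∫_0^{2π} |f|^2 = Σ |c_n|^2.
Compute the left side: (1/(2π)) [∫_0^π 2^2 dx + ∫_π^{2π} 8^2 dx] = (1/(2π)) · (4π + 64π) = (4 + 64)/2 = 34.
So Σ_{n ∈ Z} |c_n|^2 = 34.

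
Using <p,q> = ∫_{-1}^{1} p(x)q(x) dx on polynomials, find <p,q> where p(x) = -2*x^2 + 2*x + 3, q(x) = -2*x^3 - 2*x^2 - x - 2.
<p,q> = -44/3

Expand the product: p(x)·q(x) = 4*x^5 - 8*x^3 - 4*x^2 - 7*x - 6.
∫_{-1}^{1} of each monomial x^k gives [2/(k+1) if k even, 0 if k odd]. Integrating term-by-term (or equivalently evaluating the antiderivative F(x) = 2*x^6/3 - 2*x^4 - 4*x^3/3 - 7*x^2/2 - 6*x at the endpoints):
  F(1) − F(−1) = -73/6 − (5/2) = -44/3.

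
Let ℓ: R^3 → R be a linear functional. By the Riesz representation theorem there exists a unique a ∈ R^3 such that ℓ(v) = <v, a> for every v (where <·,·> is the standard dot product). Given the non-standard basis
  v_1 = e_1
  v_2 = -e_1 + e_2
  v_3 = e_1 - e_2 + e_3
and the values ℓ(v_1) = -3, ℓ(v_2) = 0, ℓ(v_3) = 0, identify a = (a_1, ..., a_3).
a = (-3, -3, 0)

Write a = (a_1, ..., a_3) in the standard basis. For each basis vector v_i, ℓ(v_i) = <v_i, a> is a linear equation in the a_j's. Collect the n equations into a matrix system V a = ℓ, where row i of V is v_i (expressed in the standard basis). Since V is invertible (lower-triangular with 1s on the diagonal, up to permutation), solve by back-substitution:
  V =
[[1, 0, 0],
 [-1, 1, 0],
 [1, -1, 1]]
  V a = (-3, 0, 0)
Solving gives a = (-3, -3, 0).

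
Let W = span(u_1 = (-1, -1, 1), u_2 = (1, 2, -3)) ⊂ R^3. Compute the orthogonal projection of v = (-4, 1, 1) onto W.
proj_W(v) = (-17/6, -4/3, -1/6)

Set up U = [u_1 | ... | u_2] ∈ R^(3×2). The projector onto W = col(U) is P = U (U^T U)^(-1) U^T.
Compute U^T U =
  [3, -6]
  [-6, 14],
and U^T v = (4, -5).
Solve U^T U · c = U^T v for the coefficients: c = (13/3, 3/2). The projection is proj_W(v) = U c.
Check: (v - proj_W(v)) · u_1 = 0  (should be 0).
Check: (v - proj_W(v)) · u_2 = 0  (should be 0).
Result: proj_W(v) = (-17/6, -4/3, -1/6).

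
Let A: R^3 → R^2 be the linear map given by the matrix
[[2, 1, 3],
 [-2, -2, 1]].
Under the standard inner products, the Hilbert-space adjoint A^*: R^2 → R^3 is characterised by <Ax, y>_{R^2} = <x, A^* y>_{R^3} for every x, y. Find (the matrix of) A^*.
A^* = A^T =
[[2, -2],
 [1, -2],
 [3, 1]]

For real matrices with standard dot products, the defining identity <Ax, y> = <x, A^* y> gives (Ax)^T y = x^T (A^*) y, i.e. x^T A^T y = x^T (A^*) y. Since this holds for all x, y, we must have A^* = A^T. Therefore
A^* =
[[2, -2],
 [1, -2],
 [3, 1]].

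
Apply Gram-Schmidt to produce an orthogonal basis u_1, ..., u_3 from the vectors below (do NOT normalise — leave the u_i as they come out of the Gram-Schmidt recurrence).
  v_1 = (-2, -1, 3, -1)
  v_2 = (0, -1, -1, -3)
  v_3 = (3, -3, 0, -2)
Orthogonal basis:
  u_1 = (-2, -1, 3, -1)
  u_2 = (2/15, -14/15, -6/5, -44/15)
  u_3 = (113/41, -94/41, 49/41, 15/41)

Apply the Gram-Schmidt recurrence
  u_1 = v_1
  u_i = v_i − Σ_{j<i} ((v_i · u_j) / (u_j · u_j)) · u_j.

Step by step this gives:
  u_1 = (-2, -1, 3, -1)
  u_2 = (2/15, -14/15, -6/5, -44/15)
  u_3 = (113/41, -94/41, 49/41, 15/41)

Orthogonality check:
  u_2 · u_1 = 0 (should be 0)
  u_3 · u_1 = 0 (should be 0)
  u_3 · u_2 = 0 (should be 0)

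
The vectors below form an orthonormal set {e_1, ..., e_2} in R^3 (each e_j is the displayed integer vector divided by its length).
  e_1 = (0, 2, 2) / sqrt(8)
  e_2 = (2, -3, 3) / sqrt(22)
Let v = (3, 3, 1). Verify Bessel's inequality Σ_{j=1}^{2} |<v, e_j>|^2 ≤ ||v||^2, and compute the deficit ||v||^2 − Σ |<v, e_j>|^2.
Σ |<v, e_j>|^2 = 8; ||v||^2 = 19; deficit = 11

Write each e_j = u_j / sqrt(<u_j, u_j>) where u_j is the displayed integer vector. Then <v, e_j> = <v, u_j> / sqrt(<u_j, u_j>), so |<v, e_j>|^2 = <v, u_j>^2 / <u_j, u_j>.
Coefficients: <v, e_1> = 8/sqrt(8), <v, e_2> = 0/sqrt(22).
Square and sum: Σ |<v, e_j>|^2 = 8.
Compute ||v||^2 = v·v = 19.
Deficit = 19 − 8 = 11 ≥ 0, confirming Bessel's inequality. (The deficit equals ||v − Σ <v,e_j> e_j||^2, the squared distance from v to span{e_j}.)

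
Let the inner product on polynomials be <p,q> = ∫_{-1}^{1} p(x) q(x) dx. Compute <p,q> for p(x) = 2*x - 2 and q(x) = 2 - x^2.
<p,q> = -20/3

Expand the product: p(x)·q(x) = -2*x^3 + 2*x^2 + 4*x - 4.
∫_{-1}^{1} of each monomial x^k gives [2/(k+1) if k even, 0 if k odd]. Integrating term-by-term (or equivalently evaluating the antiderivative F(x) = -x^4/2 + 2*x^3/3 + 2*x^2 - 4*x at the endpoints):
  F(1) − F(−1) = -11/6 − (29/6) = -20/3.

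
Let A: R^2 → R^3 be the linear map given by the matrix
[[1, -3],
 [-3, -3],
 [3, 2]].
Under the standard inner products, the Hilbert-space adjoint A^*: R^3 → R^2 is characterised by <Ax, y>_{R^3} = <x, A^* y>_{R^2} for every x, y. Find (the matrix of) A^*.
A^* = A^T =
[[1, -3, 3],
 [-3, -3, 2]]

For real matrices with standard dot products, the defining identity <Ax, y> = <x, A^* y> gives (Ax)^T y = x^T (A^*) y, i.e. x^T A^T y = x^T (A^*) y. Since this holds for all x, y, we must have A^* = A^T. Therefore
A^* =
[[1, -3, 3],
 [-3, -3, 2]].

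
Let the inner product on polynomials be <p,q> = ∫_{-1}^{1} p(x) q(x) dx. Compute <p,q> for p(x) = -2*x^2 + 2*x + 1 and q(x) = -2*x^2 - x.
<p,q> = -16/15

Expand the product: p(x)·q(x) = 4*x^4 - 2*x^3 - 4*x^2 - x.
∫_{-1}^{1} of each monomial x^k gives [2/(k+1) if k even, 0 if k odd]. Integrating term-by-term (or equivalently evaluating the antiderivative F(x) = 4*x^5/5 - x^4/2 - 4*x^3/3 - x^2/2 at the endpoints):
  F(1) − F(−1) = -23/15 − (-7/15) = -16/15.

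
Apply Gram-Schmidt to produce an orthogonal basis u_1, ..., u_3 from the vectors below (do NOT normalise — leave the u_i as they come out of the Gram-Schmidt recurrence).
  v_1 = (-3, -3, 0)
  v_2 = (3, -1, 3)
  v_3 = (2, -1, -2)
Orthogonal basis:
  u_1 = (-3, -3, 0)
  u_2 = (2, -2, 3)
  u_3 = (3/2, -3/2, -2)

Apply the Gram-Schmidt recurrence
  u_1 = v_1
  u_i = v_i − Σ_{j<i} ((v_i · u_j) / (u_j · u_j)) · u_j.

Step by step this gives:
  u_1 = (-3, -3, 0)
  u_2 = (2, -2, 3)
  u_3 = (3/2, -3/2, -2)

Orthogonality check:
  u_2 · u_1 = 0 (should be 0)
  u_3 · u_1 = 0 (should be 0)
  u_3 · u_2 = 0 (should be 0)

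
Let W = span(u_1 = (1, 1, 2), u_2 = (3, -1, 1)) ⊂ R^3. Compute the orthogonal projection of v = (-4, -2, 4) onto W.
proj_W(v) = (-43/25, 9/5, 24/25)

Set up U = [u_1 | ... | u_2] ∈ R^(3×2). The projector onto W = col(U) is P = U (U^T U)^(-1) U^T.
Compute U^T U =
  [6, 4]
  [4, 11],
and U^T v = (2, -6).
Solve U^T U · c = U^T v for the coefficients: c = (23/25, -22/25). The projection is proj_W(v) = U c.
Check: (v - proj_W(v)) · u_1 = 0  (should be 0).
Check: (v - proj_W(v)) · u_2 = 0  (should be 0).
Result: proj_W(v) = (-43/25, 9/5, 24/25).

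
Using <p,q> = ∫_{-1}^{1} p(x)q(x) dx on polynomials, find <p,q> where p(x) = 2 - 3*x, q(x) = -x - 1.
<p,q> = -2

Expand the product: p(x)·q(x) = 3*x^2 + x - 2.
∫_{-1}^{1} of each monomial x^k gives [2/(k+1) if k even, 0 if k odd]. Integrating term-by-term (or equivalently evaluating the antiderivative F(x) = x^3 + x^2/2 - 2*x at the endpoints):
  F(1) − F(−1) = -1/2 − (3/2) = -2.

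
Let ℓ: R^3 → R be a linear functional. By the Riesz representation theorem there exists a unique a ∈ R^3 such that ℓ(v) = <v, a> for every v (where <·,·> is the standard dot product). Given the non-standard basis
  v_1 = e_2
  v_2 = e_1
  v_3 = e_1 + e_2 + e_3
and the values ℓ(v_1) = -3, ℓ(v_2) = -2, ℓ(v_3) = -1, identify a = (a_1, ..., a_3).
a = (-2, -3, 4)

Write a = (a_1, ..., a_3) in the standard basis. For each basis vector v_i, ℓ(v_i) = <v_i, a> is a linear equation in the a_j's. Collect the n equations into a matrix system V a = ℓ, where row i of V is v_i (expressed in the standard basis). Since V is invertible (lower-triangular with 1s on the diagonal, up to permutation), solve by back-substitution:
  V =
[[0, 1, 0],
 [1, 0, 0],
 [1, 1, 1]]
  V a = (-3, -2, -1)
Solving gives a = (-2, -3, 4).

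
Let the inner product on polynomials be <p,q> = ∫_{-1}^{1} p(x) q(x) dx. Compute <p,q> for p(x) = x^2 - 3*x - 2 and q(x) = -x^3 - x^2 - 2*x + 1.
<p,q> = 14/5

Expand the product: p(x)·q(x) = -x^5 + 2*x^4 + 3*x^3 + 9*x^2 + x - 2.
∫_{-1}^{1} of each monomial x^k gives [2/(k+1) if k even, 0 if k odd]. Integrating term-by-term (or equivalently evaluating the antiderivative F(x) = -x^6/6 + 2*x^5/5 + 3*x^4/4 + 3*x^3 + x^2/2 - 2*x at the endpoints):
  F(1) − F(−1) = 149/60 − (-19/60) = 14/5.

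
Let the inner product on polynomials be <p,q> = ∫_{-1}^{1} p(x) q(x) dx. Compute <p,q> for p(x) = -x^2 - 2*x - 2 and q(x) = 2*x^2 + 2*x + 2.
<p,q> = -232/15

Expand the product: p(x)·q(x) = -2*x^4 - 6*x^3 - 10*x^2 - 8*x - 4.
∫_{-1}^{1} of each monomial x^k gives [2/(k+1) if k even, 0 if k odd]. Integrating term-by-term (or equivalently evaluating the antiderivative F(x) = -2*x^5/5 - 3*x^4/2 - 10*x^3/3 - 4*x^2 - 4*x at the endpoints):
  F(1) − F(−1) = -397/30 − (67/30) = -232/15.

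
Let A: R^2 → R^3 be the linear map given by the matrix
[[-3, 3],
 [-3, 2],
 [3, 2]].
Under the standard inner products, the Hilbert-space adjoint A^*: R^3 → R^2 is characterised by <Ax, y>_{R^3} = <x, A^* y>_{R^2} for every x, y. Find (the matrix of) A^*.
A^* = A^T =
[[-3, -3, 3],
 [3, 2, 2]]

For real matrices with standard dot products, the defining identity <Ax, y> = <x, A^* y> gives (Ax)^T y = x^T (A^*) y, i.e. x^T A^T y = x^T (A^*) y. Since this holds for all x, y, we must have A^* = A^T. Therefore
A^* =
[[-3, -3, 3],
 [3, 2, 2]].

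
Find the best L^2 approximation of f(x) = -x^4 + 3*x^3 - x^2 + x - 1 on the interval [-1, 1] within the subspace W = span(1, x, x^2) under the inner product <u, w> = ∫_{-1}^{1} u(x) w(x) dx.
g(x) = -13*x^2/7 + 14*x/5 - 32/35

The best approximation g ∈ W is the orthogonal projection of f onto W. Writing g = a_0 + a_1 x + a_2 x^2, the coefficients solve the normal equations G · a = b where
  G_{ij} = <φ_i, φ_j> and b_i = <f, φ_i>, with φ_0 = 1, φ_1 = x, φ_2 = x^2.
G =
  [2, 0, 2/3]
  [0, 2/3, 0]
  [2/3, 0, 2/5],
b = (-46/15, 28/15, -142/105).
Solving gives a_0 = -32/35, a_1 = 14/5, a_2 = -13/7, so
  g(x) = -13*x^2/7 + 14*x/5 - 32/35.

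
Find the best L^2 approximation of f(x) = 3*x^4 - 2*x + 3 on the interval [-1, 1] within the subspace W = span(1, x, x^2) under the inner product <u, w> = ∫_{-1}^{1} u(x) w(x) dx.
g(x) = 18*x^2/7 - 2*x + 96/35

The best approximation g ∈ W is the orthogonal projection of f onto W. Writing g = a_0 + a_1 x + a_2 x^2, the coefficients solve the normal equations G · a = b where
  G_{ij} = <φ_i, φ_j> and b_i = <f, φ_i>, with φ_0 = 1, φ_1 = x, φ_2 = x^2.
G =
  [2, 0, 2/3]
  [0, 2/3, 0]
  [2/3, 0, 2/5],
b = (36/5, -4/3, 20/7).
Solving gives a_0 = 96/35, a_1 = -2, a_2 = 18/7, so
  g(x) = 18*x^2/7 - 2*x + 96/35.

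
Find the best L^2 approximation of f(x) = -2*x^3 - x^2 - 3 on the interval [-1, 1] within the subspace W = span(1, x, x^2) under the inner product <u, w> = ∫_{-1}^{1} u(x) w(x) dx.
g(x) = -x^2 - 6*x/5 - 3

The best approximation g ∈ W is the orthogonal projection of f onto W. Writing g = a_0 + a_1 x + a_2 x^2, the coefficients solve the normal equations G · a = b where
  G_{ij} = <φ_i, φ_j> and b_i = <f, φ_i>, with φ_0 = 1, φ_1 = x, φ_2 = x^2.
G =
  [2, 0, 2/3]
  [0, 2/3, 0]
  [2/3, 0, 2/5],
b = (-20/3, -4/5, -12/5).
Solving gives a_0 = -3, a_1 = -6/5, a_2 = -1, so
  g(x) = -x^2 - 6*x/5 - 3.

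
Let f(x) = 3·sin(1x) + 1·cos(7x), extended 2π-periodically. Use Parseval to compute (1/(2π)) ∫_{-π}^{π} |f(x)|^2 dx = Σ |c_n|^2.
Σ |c_n|^2 = 5

Expand |f|^2 and use orthogonality of {sin(nx), cos(mx)} on [-π, π]:
  ∫_{-π}^{π} sin(nx)^2 dx = π, ∫ cos(mx)^2 dx = π, and cross terms integrate to 0.
So ∫_{-π}^{π} f(x)^2 dx = 3^2 · π + 1^2 · π = (9 + 1)π.
Divide by 2π: (9 + 1)/2 = 5.
By Parseval, this equals Σ |c_n|^2.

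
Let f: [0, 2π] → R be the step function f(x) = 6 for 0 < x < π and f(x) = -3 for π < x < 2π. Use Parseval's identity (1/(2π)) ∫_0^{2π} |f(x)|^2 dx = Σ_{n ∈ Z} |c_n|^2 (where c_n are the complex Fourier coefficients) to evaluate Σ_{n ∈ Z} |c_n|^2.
Σ |c_n|^2 = 45/2

Parseval equates the L^2 energy of f (normalised by 1/(2π)) with the ℓ^2 sum of its Fourier coefficients: (1/(2π)) ∫_0^{2π} |f|^2 = Σ |c_n|^2.
Compute the left side: (1/(2π)) [∫_0^π 6^2 dx + ∫_π^{2π} (-3)^2 dx] = (1/(2π)) · (36π + 9π) = (36 + 9)/2 = 45/2.
So Σ_{n ∈ Z} |c_n|^2 = 45/2.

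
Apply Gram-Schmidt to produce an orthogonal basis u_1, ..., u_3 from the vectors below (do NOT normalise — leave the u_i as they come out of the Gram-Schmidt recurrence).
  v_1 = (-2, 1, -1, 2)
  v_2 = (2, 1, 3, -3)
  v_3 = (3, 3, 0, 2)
Orthogonal basis:
  u_1 = (-2, 1, -1, 2)
  u_2 = (-2/5, 11/5, 9/5, -3/5)
  u_3 = (146/43, 157/86, -67/86, 90/43)

Apply the Gram-Schmidt recurrence
  u_1 = v_1
  u_i = v_i − Σ_{j<i} ((v_i · u_j) / (u_j · u_j)) · u_j.

Step by step this gives:
  u_1 = (-2, 1, -1, 2)
  u_2 = (-2/5, 11/5, 9/5, -3/5)
  u_3 = (146/43, 157/86, -67/86, 90/43)

Orthogonality check:
  u_2 · u_1 = 0 (should be 0)
  u_3 · u_1 = 0 (should be 0)
  u_3 · u_2 = 0 (should be 0)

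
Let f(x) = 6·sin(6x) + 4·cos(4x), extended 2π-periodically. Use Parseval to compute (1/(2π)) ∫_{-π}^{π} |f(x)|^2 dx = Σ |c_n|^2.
Σ |c_n|^2 = 26

Expand |f|^2 and use orthogonality of {sin(nx), cos(mx)} on [-π, π]:
  ∫_{-π}^{π} sin(nx)^2 dx = π, ∫ cos(mx)^2 dx = π, and cross terms integrate to 0.
So ∫_{-π}^{π} f(x)^2 dx = 6^2 · π + 4^2 · π = (36 + 16)π.
Divide by 2π: (36 + 16)/2 = 26.
By Parseval, this equals Σ |c_n|^2.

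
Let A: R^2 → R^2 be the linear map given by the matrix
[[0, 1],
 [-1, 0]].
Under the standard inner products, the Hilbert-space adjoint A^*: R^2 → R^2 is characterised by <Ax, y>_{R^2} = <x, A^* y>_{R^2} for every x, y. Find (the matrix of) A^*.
A^* = A^T =
[[0, -1],
 [1, 0]]

For real matrices with standard dot products, the defining identity <Ax, y> = <x, A^* y> gives (Ax)^T y = x^T (A^*) y, i.e. x^T A^T y = x^T (A^*) y. Since this holds for all x, y, we must have A^* = A^T. Therefore
A^* =
[[0, -1],
 [1, 0]].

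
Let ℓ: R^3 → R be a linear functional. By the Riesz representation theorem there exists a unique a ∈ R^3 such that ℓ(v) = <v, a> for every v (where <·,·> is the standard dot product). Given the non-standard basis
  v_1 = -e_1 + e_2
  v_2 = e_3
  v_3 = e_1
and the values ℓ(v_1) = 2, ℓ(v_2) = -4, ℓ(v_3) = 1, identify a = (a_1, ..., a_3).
a = (1, 3, -4)

Write a = (a_1, ..., a_3) in the standard basis. For each basis vector v_i, ℓ(v_i) = <v_i, a> is a linear equation in the a_j's. Collect the n equations into a matrix system V a = ℓ, where row i of V is v_i (expressed in the standard basis). Since V is invertible (lower-triangular with 1s on the diagonal, up to permutation), solve by back-substitution:
  V =
[[-1, 1, 0],
 [0, 0, 1],
 [1, 0, 0]]
  V a = (2, -4, 1)
Solving gives a = (1, 3, -4).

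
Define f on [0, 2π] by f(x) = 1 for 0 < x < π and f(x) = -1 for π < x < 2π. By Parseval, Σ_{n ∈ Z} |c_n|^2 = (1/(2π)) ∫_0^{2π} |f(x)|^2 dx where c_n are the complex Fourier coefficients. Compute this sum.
Σ |c_n|^2 = 1

Parseval equates the L^2 energy of f (normalised by 1/(2π)) with the ℓ^2 sum of its Fourier coefficients: (1/(2π)) ∫_0^{2π} |f|^2 = Σ |c_n|^2.
Compute the left side: (1/(2π)) [∫_0^π 1^2 dx + ∫_π^{2π} (-1)^2 dx] = (1/(2π)) · (1π + 1π) = (1 + 1)/2 = 1.
So Σ_{n ∈ Z} |c_n|^2 = 1.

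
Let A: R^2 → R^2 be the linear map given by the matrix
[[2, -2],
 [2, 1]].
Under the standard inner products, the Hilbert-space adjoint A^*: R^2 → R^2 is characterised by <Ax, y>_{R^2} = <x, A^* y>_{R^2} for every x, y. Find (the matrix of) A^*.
A^* = A^T =
[[2, 2],
 [-2, 1]]

For real matrices with standard dot products, the defining identity <Ax, y> = <x, A^* y> gives (Ax)^T y = x^T (A^*) y, i.e. x^T A^T y = x^T (A^*) y. Since this holds for all x, y, we must have A^* = A^T. Therefore
A^* =
[[2, 2],
 [-2, 1]].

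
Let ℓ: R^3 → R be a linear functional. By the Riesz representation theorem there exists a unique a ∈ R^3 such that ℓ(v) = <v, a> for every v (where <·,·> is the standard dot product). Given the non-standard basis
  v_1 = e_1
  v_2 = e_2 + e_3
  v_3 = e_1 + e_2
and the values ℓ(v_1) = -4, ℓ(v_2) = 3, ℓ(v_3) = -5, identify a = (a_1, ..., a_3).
a = (-4, -1, 4)

Write a = (a_1, ..., a_3) in the standard basis. For each basis vector v_i, ℓ(v_i) = <v_i, a> is a linear equation in the a_j's. Collect the n equations into a matrix system V a = ℓ, where row i of V is v_i (expressed in the standard basis). Since V is invertible (lower-triangular with 1s on the diagonal, up to permutation), solve by back-substitution:
  V =
[[1, 0, 0],
 [0, 1, 1],
 [1, 1, 0]]
  V a = (-4, 3, -5)
Solving gives a = (-4, -1, 4).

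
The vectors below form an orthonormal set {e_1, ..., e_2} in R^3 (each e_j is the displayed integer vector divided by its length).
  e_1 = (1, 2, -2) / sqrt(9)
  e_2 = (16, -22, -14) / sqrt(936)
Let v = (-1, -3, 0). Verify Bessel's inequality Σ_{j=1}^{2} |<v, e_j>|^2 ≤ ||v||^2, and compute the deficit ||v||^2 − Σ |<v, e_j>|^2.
Σ |<v, e_j>|^2 = 211/26; ||v||^2 = 10; deficit = 49/26

Write each e_j = u_j / sqrt(<u_j, u_j>) where u_j is the displayed integer vector. Then <v, e_j> = <v, u_j> / sqrt(<u_j, u_j>), so |<v, e_j>|^2 = <v, u_j>^2 / <u_j, u_j>.
Coefficients: <v, e_1> = -7/sqrt(9), <v, e_2> = 50/sqrt(936).
Square and sum: Σ |<v, e_j>|^2 = 211/26.
Compute ||v||^2 = v·v = 10.
Deficit = 10 − 211/26 = 49/26 ≥ 0, confirming Bessel's inequality. (The deficit equals ||v − Σ <v,e_j> e_j||^2, the squared distance from v to span{e_j}.)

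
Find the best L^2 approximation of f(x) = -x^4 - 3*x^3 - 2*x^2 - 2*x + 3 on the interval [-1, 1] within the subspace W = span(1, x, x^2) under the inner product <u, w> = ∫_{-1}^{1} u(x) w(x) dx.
g(x) = -20*x^2/7 - 19*x/5 + 108/35

The best approximation g ∈ W is the orthogonal projection of f onto W. Writing g = a_0 + a_1 x + a_2 x^2, the coefficients solve the normal equations G · a = b where
  G_{ij} = <φ_i, φ_j> and b_i = <f, φ_i>, with φ_0 = 1, φ_1 = x, φ_2 = x^2.
G =
  [2, 0, 2/3]
  [0, 2/3, 0]
  [2/3, 0, 2/5],
b = (64/15, -38/15, 32/35).
Solving gives a_0 = 108/35, a_1 = -19/5, a_2 = -20/7, so
  g(x) = -20*x^2/7 - 19*x/5 + 108/35.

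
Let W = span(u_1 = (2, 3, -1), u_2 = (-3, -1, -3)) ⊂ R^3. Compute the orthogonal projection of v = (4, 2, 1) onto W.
proj_W(v) = (77/23, 119/46, 67/46)

Set up U = [u_1 | ... | u_2] ∈ R^(3×2). The projector onto W = col(U) is P = U (U^T U)^(-1) U^T.
Compute U^T U =
  [14, -6]
  [-6, 19],
and U^T v = (13, -17).
Solve U^T U · c = U^T v for the coefficients: c = (29/46, -16/23). The projection is proj_W(v) = U c.
Check: (v - proj_W(v)) · u_1 = 0  (should be 0).
Check: (v - proj_W(v)) · u_2 = 0  (should be 0).
Result: proj_W(v) = (77/23, 119/46, 67/46).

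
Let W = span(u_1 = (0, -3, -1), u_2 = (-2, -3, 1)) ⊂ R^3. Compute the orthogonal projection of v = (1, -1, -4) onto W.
proj_W(v) = (43/19, -27/19, -52/19)

Set up U = [u_1 | ... | u_2] ∈ R^(3×2). The projector onto W = col(U) is P = U (U^T U)^(-1) U^T.
Compute U^T U =
  [10, 8]
  [8, 14],
and U^T v = (7, -3).
Solve U^T U · c = U^T v for the coefficients: c = (61/38, -43/38). The projection is proj_W(v) = U c.
Check: (v - proj_W(v)) · u_1 = 0  (should be 0).
Check: (v - proj_W(v)) · u_2 = 0  (should be 0).
Result: proj_W(v) = (43/19, -27/19, -52/19).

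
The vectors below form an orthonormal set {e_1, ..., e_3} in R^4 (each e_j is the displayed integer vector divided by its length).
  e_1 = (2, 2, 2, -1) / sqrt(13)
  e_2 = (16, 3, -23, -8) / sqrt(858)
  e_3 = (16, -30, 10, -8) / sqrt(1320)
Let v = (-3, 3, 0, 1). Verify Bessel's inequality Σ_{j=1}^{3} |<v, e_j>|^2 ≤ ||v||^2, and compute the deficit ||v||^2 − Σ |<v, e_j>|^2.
Σ |<v, e_j>|^2 = 94/5; ||v||^2 = 19; deficit = 1/5

Write each e_j = u_j / sqrt(<u_j, u_j>) where u_j is the displayed integer vector. Then <v, e_j> = <v, u_j> / sqrt(<u_j, u_j>), so |<v, e_j>|^2 = <v, u_j>^2 / <u_j, u_j>.
Coefficients: <v, e_1> = -1/sqrt(13), <v, e_2> = -47/sqrt(858), <v, e_3> = -146/sqrt(1320).
Square and sum: Σ |<v, e_j>|^2 = 94/5.
Compute ||v||^2 = v·v = 19.
Deficit = 19 − 94/5 = 1/5 ≥ 0, confirming Bessel's inequality. (The deficit equals ||v − Σ <v,e_j> e_j||^2, the squared distance from v to span{e_j}.)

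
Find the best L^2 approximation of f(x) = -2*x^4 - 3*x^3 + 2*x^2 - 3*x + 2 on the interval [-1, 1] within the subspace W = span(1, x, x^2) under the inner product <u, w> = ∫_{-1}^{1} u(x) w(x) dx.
g(x) = 2*x^2/7 - 24*x/5 + 76/35

The best approximation g ∈ W is the orthogonal projection of f onto W. Writing g = a_0 + a_1 x + a_2 x^2, the coefficients solve the normal equations G · a = b where
  G_{ij} = <φ_i, φ_j> and b_i = <f, φ_i>, with φ_0 = 1, φ_1 = x, φ_2 = x^2.
G =
  [2, 0, 2/3]
  [0, 2/3, 0]
  [2/3, 0, 2/5],
b = (68/15, -16/5, 164/105).
Solving gives a_0 = 76/35, a_1 = -24/5, a_2 = 2/7, so
  g(x) = 2*x^2/7 - 24*x/5 + 76/35.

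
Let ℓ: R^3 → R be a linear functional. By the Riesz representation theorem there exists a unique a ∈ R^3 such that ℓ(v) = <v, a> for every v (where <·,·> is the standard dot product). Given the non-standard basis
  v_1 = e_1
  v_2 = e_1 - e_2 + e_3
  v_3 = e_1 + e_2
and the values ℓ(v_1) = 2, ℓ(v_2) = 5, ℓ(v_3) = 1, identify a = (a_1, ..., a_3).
a = (2, -1, 2)

Write a = (a_1, ..., a_3) in the standard basis. For each basis vector v_i, ℓ(v_i) = <v_i, a> is a linear equation in the a_j's. Collect the n equations into a matrix system V a = ℓ, where row i of V is v_i (expressed in the standard basis). Since V is invertible (lower-triangular with 1s on the diagonal, up to permutation), solve by back-substitution:
  V =
[[1, 0, 0],
 [1, -1, 1],
 [1, 1, 0]]
  V a = (2, 5, 1)
Solving gives a = (2, -1, 2).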